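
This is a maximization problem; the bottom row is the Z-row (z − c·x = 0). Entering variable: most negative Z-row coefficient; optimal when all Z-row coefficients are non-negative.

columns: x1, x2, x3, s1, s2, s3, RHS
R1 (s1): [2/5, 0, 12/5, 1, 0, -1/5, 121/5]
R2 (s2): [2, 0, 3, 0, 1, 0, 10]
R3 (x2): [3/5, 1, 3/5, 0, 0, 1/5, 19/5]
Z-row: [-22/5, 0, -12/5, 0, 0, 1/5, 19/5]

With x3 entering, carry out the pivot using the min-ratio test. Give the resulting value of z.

Ratio test on column x3 — row 1: (121/5)/(12/5) = 121/12; row 2: 10/3 = 10/3; row 3: (19/5)/(3/5) = 19/3. Minimum is 10/3 at row 2 (s2 leaves); pivot element 3.
Pivot on row 2; the Z-row RHS becomes 19/5 − (-12/5)·(10/3) = 59/5.

59/5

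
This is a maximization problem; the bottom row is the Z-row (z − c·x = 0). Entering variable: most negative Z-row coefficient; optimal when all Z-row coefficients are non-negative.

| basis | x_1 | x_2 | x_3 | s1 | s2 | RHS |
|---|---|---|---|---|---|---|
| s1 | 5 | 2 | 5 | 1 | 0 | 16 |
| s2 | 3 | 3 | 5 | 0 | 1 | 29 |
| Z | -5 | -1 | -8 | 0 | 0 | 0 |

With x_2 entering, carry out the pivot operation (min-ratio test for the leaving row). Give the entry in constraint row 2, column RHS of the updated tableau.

5

Ratio test on column x_2 — row 1: 16/2 = 8; row 2: 29/3 = 29/3. Minimum is 8 at row 1 (s1 leaves); pivot element 2.
Divide row 1 by 2; eliminate column x_2 from the other rows.
Row 2 update in column RHS: 29 − 3·8 = 5.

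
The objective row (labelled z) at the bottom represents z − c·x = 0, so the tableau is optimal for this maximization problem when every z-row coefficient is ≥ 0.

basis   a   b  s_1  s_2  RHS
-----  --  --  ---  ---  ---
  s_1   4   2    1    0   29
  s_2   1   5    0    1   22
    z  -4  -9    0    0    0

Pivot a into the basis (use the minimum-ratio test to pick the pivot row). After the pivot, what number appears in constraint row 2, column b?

Ratio test on column a — row 1: 29/4 = 29/4; row 2: 22/1 = 22. Minimum is 29/4 at row 1 (s_1 leaves); pivot element 4.
Divide row 1 by 4; eliminate column a from the other rows.
Row 2 update in column b: 5 − 1·(1/2) = 9/2.

9/2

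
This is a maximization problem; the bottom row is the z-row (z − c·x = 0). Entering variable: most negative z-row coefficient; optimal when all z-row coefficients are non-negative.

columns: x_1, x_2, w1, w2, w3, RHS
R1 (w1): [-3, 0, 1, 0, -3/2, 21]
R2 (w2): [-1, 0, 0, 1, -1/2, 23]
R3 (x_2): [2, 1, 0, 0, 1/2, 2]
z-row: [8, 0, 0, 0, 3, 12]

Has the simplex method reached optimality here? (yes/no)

yes

Every z-row coefficient is ≥ 0, so the tableau is optimal.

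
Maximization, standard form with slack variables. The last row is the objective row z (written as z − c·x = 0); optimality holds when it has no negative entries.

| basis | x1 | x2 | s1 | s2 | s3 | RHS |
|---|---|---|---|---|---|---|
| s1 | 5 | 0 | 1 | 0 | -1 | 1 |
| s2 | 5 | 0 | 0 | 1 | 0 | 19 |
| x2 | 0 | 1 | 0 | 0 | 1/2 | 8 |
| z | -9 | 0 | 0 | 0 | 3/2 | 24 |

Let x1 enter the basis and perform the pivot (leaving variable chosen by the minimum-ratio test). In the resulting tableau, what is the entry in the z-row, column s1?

9/5

Ratio test on column x1 — row 1: 1/5 = 1/5; row 2: 19/5 = 19/5; row 3: entry 0 ≤ 0. Minimum is 1/5 at row 1 (s1 leaves); pivot element 5.
Divide row 1 by 5; eliminate column x1 from the other rows.
z-row update in column s1: 0 − (-9)·(1/5) = 9/5.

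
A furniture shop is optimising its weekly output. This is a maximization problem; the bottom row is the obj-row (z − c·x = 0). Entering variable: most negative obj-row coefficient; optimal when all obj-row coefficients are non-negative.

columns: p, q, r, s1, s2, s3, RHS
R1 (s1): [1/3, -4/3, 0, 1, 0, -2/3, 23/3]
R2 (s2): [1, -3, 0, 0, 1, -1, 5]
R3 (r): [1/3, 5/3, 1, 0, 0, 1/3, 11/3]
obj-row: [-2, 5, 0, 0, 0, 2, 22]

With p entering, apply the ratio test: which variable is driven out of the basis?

s2

Column p entries and ratios — s1: (23/3)/(1/3) = 23; s2: 5/1 = 5; r: (11/3)/(1/3) = 11.
Smallest ratio is 5 in the row of s2, so s2 leaves.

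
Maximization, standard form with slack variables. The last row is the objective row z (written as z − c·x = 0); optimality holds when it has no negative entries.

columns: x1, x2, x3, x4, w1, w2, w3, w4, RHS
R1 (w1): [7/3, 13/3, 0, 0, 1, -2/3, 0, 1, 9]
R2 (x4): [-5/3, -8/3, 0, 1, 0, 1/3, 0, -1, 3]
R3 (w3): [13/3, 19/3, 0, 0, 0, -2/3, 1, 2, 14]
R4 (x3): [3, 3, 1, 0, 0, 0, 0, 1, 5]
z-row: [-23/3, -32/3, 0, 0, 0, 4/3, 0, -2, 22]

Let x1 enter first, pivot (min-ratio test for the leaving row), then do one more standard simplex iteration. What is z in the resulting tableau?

358/9

Ratio test on column x1 — row 1: 9/(7/3) = 27/7; row 2: entry -5/3 ≤ 0; row 3: 14/(13/3) = 42/13; row 4: 5/3 = 5/3. Minimum is 5/3 at row 4 (x3 leaves); pivot element 3.
Pivot on row 4; the z-row RHS becomes 22 − (-23/3)·(5/3) = 313/9.
Next entering variable (most negative z-row entry -3): x2.
Ratio test on column x2 — row 1: (46/9)/2 = 23/9; row 2: entry -1 ≤ 0; row 3: (61/9)/2 = 61/18; row 4: (5/3)/1 = 5/3. Minimum is 5/3 at row 4 (x1 leaves); pivot element 1.
After the second pivot the z-row RHS is 313/9 − (-3)·(5/3) = 358/9.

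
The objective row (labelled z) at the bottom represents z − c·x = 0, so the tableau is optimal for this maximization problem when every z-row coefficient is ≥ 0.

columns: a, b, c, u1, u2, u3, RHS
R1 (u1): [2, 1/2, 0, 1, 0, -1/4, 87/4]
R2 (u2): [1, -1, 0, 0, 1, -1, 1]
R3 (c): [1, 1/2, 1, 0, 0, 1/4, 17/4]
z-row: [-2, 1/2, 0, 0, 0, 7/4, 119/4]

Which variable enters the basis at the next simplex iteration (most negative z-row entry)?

a

Negative z-row entries: a: -2.
The most negative is -2 in column a, so a enters.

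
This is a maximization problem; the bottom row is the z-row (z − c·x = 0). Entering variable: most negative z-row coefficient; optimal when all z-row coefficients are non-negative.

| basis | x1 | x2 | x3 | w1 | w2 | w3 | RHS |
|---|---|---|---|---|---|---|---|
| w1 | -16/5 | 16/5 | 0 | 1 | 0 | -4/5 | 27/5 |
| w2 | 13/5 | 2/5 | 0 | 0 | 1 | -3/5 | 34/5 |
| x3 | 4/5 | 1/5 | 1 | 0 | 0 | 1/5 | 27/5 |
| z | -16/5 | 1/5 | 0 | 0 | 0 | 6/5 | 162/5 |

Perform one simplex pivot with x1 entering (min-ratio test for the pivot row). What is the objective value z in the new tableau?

Ratio test on column x1 — row 1: entry -16/5 ≤ 0; row 2: (34/5)/(13/5) = 34/13; row 3: (27/5)/(4/5) = 27/4. Minimum is 34/13 at row 2 (w2 leaves); pivot element 13/5.
Pivot on row 2; the z-row RHS becomes 162/5 − (-16/5)·(34/13) = 530/13.

530/13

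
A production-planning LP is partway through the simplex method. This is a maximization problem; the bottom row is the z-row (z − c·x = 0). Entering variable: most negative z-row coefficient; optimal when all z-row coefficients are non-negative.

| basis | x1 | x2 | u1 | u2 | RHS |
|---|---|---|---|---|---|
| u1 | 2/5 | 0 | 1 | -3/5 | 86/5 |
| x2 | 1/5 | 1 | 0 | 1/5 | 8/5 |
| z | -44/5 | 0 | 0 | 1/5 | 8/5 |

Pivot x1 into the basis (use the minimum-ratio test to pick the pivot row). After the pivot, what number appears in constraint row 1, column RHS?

Ratio test on column x1 — row 1: (86/5)/(2/5) = 43; row 2: (8/5)/(1/5) = 8. Minimum is 8 at row 2 (x2 leaves); pivot element 1/5.
Divide row 2 by 1/5; eliminate column x1 from the other rows.
Row 1 update in column RHS: 86/5 − (2/5)·8 = 14.

14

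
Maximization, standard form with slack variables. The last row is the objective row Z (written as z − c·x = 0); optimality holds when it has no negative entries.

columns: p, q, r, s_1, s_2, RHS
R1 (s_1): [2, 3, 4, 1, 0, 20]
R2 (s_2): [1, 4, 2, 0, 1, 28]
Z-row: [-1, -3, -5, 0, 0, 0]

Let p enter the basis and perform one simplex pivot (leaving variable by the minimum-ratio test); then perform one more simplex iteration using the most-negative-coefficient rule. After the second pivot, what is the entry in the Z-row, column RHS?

25

Ratio test on column p — row 1: 20/2 = 10; row 2: 28/1 = 28. Minimum is 10 at row 1 (s_1 leaves); pivot element 2.
Divide row 1 by 2; eliminate column p from the other rows.
Second iteration: most negative Z-row entry is -3 in column r, so r enters.
Ratio test on column r — row 1: 10/2 = 5; row 2: entry 0 ≤ 0. Minimum is 5 at row 1 (p leaves); pivot element 2.
Divide row 1 by 2; eliminate column r from the other rows.
After both pivots, the entry at the Z-row, column RHS is 25.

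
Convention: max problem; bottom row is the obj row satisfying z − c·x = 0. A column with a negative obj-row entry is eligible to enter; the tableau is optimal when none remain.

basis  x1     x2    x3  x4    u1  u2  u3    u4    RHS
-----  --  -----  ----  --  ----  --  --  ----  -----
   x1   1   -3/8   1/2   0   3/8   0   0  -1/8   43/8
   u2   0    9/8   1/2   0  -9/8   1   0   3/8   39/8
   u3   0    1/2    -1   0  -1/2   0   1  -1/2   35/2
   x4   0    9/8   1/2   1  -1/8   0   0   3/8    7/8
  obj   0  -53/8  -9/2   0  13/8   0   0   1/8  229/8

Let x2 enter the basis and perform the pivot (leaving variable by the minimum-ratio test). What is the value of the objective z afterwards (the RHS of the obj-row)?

Ratio test on column x2 — row 1: entry -3/8 ≤ 0; row 2: (39/8)/(9/8) = 13/3; row 3: (35/2)/(1/2) = 35; row 4: (7/8)/(9/8) = 7/9. Minimum is 7/9 at row 4 (x4 leaves); pivot element 9/8.
Pivot on row 4; the obj-row RHS becomes 229/8 − (-53/8)·(7/9) = 304/9.

304/9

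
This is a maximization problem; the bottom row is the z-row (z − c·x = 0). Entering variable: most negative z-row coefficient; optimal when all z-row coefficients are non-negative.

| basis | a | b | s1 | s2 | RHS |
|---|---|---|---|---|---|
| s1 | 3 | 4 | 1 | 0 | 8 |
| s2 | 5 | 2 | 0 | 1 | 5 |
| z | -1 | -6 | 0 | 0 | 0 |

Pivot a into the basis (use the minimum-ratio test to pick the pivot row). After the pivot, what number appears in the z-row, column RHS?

Ratio test on column a — row 1: 8/3 = 8/3; row 2: 5/5 = 1. Minimum is 1 at row 2 (s2 leaves); pivot element 5.
Divide row 2 by 5; eliminate column a from the other rows.
z-row update in column RHS: 0 − (-1)·1 = 1.

1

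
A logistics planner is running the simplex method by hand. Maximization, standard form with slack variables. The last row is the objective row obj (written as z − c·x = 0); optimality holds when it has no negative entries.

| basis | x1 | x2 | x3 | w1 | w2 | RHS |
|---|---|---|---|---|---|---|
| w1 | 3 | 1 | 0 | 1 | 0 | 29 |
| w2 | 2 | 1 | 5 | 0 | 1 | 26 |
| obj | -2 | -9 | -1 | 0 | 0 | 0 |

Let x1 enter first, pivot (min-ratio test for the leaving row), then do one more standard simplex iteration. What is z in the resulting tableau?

186

Ratio test on column x1 — row 1: 29/3 = 29/3; row 2: 26/2 = 13. Minimum is 29/3 at row 1 (w1 leaves); pivot element 3.
Pivot on row 1; the obj-row RHS becomes 0 − (-2)·(29/3) = 58/3.
Next entering variable (most negative obj-row entry -25/3): x2.
Ratio test on column x2 — row 1: (29/3)/(1/3) = 29; row 2: (20/3)/(1/3) = 20. Minimum is 20 at row 2 (w2 leaves); pivot element 1/3.
After the second pivot the obj-row RHS is 58/3 − (-25/3)·20 = 186.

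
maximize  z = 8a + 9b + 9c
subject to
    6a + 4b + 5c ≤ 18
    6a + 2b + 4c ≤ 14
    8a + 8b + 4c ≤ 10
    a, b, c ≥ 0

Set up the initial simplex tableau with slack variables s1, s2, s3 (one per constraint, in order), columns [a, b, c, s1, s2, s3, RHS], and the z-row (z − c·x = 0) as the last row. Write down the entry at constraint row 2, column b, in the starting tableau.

Constraint 2 has coefficient 2 on b.

2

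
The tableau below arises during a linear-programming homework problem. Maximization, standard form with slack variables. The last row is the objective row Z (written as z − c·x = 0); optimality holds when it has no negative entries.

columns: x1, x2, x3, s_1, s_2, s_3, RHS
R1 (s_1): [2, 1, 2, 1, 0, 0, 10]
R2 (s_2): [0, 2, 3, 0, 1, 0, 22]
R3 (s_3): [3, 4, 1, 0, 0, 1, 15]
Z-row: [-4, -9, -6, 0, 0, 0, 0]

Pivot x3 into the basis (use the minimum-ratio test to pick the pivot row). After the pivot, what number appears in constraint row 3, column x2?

7/2

Ratio test on column x3 — row 1: 10/2 = 5; row 2: 22/3 = 22/3; row 3: 15/1 = 15. Minimum is 5 at row 1 (s_1 leaves); pivot element 2.
Divide row 1 by 2; eliminate column x3 from the other rows.
Row 3 update in column x2: 4 − 1·(1/2) = 7/2.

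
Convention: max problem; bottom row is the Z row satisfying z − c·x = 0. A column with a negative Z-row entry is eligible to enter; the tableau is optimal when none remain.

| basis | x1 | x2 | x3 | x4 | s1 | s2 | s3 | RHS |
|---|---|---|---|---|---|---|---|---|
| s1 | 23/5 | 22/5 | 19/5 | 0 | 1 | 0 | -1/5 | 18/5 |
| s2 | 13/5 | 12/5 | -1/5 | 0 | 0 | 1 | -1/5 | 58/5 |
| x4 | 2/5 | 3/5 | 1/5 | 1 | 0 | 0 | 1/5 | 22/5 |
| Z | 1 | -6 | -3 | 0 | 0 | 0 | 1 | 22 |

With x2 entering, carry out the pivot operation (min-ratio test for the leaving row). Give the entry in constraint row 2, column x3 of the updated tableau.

Ratio test on column x2 — row 1: (18/5)/(22/5) = 9/11; row 2: (58/5)/(12/5) = 29/6; row 3: (22/5)/(3/5) = 22/3. Minimum is 9/11 at row 1 (s1 leaves); pivot element 22/5.
Divide row 1 by 22/5; eliminate column x2 from the other rows.
Row 2 update in column x3: -1/5 − (12/5)·(19/22) = -25/11.

-25/11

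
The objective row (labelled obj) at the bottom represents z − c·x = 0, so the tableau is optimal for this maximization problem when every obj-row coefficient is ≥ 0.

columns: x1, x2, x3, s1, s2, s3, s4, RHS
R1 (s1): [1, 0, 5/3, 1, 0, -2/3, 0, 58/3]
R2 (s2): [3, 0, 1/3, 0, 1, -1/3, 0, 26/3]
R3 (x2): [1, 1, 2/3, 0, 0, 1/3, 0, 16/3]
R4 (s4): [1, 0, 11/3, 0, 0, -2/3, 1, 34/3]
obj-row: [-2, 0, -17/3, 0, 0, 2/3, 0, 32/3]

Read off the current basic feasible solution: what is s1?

58/3

s1 is basic (row 1); its value is the RHS of that row, 58/3.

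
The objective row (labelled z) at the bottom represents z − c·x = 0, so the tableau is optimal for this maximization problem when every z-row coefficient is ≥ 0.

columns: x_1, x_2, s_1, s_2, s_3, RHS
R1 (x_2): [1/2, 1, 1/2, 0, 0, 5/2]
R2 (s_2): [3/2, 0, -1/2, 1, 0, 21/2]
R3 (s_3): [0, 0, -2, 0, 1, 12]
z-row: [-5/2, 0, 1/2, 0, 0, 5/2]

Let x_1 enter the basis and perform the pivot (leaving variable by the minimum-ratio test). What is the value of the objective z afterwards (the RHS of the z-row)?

15

Ratio test on column x_1 — row 1: (5/2)/(1/2) = 5; row 2: (21/2)/(3/2) = 7; row 3: entry 0 ≤ 0. Minimum is 5 at row 1 (x_2 leaves); pivot element 1/2.
Pivot on row 1; the z-row RHS becomes 5/2 − (-5/2)·5 = 15.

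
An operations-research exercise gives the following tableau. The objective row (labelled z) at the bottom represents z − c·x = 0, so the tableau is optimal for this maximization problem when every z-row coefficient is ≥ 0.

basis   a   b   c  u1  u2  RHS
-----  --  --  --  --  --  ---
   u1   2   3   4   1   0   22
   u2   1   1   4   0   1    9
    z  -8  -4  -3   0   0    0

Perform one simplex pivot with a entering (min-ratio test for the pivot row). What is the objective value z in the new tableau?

72

Ratio test on column a — row 1: 22/2 = 11; row 2: 9/1 = 9. Minimum is 9 at row 2 (u2 leaves); pivot element 1.
Pivot on row 2; the z-row RHS becomes 0 − (-8)·9 = 72.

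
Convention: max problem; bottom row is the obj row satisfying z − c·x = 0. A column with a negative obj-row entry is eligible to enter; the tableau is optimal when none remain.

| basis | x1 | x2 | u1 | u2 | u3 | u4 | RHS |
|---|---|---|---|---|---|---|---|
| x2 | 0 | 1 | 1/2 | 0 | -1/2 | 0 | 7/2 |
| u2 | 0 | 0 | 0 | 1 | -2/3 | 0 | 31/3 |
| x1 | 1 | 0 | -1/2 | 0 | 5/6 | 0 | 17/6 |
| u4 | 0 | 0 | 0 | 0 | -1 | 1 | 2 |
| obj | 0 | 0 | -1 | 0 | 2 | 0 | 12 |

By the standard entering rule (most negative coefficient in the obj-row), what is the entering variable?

Negative obj-row entries: u1: -1.
The most negative is -1 in column u1, so u1 enters.

u1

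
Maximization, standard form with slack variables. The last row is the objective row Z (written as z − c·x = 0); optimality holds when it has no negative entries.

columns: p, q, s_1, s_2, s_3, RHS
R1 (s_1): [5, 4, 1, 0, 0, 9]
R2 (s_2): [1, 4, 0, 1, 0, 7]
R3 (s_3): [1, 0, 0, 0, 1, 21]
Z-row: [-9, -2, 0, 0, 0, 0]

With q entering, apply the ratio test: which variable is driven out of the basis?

s_2

Column q entries and ratios — s_1: 9/4 = 9/4; s_2: 7/4 = 7/4; s_3: 0 ≤ 0, skip.
Smallest ratio is 7/4 in the row of s_2, so s_2 leaves.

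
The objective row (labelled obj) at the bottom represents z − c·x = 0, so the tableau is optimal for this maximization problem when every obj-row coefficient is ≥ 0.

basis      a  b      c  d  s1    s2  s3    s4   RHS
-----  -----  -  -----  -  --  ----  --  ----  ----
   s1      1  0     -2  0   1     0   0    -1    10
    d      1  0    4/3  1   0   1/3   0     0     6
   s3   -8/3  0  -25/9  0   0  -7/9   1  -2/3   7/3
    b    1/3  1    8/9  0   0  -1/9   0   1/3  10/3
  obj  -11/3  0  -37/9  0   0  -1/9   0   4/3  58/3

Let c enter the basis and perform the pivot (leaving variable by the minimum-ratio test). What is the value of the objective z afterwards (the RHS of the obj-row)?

Ratio test on column c — row 1: entry -2 ≤ 0; row 2: 6/(4/3) = 9/2; row 3: entry -25/9 ≤ 0; row 4: (10/3)/(8/9) = 15/4. Minimum is 15/4 at row 4 (b leaves); pivot element 8/9.
Pivot on row 4; the obj-row RHS becomes 58/3 − (-37/9)·(15/4) = 139/4.

139/4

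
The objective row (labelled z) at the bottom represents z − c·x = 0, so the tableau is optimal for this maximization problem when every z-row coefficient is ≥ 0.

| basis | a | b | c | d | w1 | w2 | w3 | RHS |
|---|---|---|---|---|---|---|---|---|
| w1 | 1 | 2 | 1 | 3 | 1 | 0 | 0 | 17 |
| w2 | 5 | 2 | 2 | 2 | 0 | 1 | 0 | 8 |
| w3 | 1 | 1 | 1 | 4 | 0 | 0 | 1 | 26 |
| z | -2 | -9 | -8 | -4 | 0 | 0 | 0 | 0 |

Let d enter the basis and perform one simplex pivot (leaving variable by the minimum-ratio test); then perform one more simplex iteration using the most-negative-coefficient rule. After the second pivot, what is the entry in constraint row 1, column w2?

-1

Ratio test on column d — row 1: 17/3 = 17/3; row 2: 8/2 = 4; row 3: 26/4 = 13/2. Minimum is 4 at row 2 (w2 leaves); pivot element 2.
Divide row 2 by 2; eliminate column d from the other rows.
Second iteration: most negative z-row entry is -5 in column b, so b enters.
Ratio test on column b — row 1: entry -1 ≤ 0; row 2: 4/1 = 4; row 3: entry -3 ≤ 0. Minimum is 4 at row 2 (d leaves); pivot element 1.
Divide row 2 by 1; eliminate column b from the other rows.
After both pivots, the entry at constraint row 1, column w2 is -1.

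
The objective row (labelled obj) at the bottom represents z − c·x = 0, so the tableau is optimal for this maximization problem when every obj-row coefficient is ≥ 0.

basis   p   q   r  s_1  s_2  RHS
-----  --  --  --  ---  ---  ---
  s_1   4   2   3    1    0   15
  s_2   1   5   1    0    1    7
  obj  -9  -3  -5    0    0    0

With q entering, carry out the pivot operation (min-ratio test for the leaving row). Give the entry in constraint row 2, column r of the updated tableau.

Ratio test on column q — row 1: 15/2 = 15/2; row 2: 7/5 = 7/5. Minimum is 7/5 at row 2 (s_2 leaves); pivot element 5.
Divide row 2 by 5; eliminate column q from the other rows.
In the new row 2, the r entry is the old entry divided by the pivot: 1/5 = 1/5.

1/5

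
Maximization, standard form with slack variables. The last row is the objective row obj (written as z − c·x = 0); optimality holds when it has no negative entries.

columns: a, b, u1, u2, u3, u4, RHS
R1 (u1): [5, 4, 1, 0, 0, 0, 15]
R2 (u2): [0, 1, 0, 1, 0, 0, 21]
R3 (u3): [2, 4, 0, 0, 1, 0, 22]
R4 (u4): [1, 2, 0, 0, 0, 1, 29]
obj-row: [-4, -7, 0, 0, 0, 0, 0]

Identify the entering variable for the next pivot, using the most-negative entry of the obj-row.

Negative obj-row entries: a: -4, b: -7.
The most negative is -7 in column b, so b enters.

b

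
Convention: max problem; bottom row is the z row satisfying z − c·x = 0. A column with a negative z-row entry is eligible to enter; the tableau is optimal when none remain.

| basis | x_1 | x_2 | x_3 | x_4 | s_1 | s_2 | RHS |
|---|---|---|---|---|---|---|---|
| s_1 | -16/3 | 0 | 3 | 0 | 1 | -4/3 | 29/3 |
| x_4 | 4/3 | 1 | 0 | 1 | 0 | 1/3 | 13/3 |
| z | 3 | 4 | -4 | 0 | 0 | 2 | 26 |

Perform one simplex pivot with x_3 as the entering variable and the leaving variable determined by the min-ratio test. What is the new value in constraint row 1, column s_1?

Ratio test on column x_3 — row 1: (29/3)/3 = 29/9; row 2: entry 0 ≤ 0. Minimum is 29/9 at row 1 (s_1 leaves); pivot element 3.
Divide row 1 by 3; eliminate column x_3 from the other rows.
In the new row 1, the s_1 entry is the old entry divided by the pivot: 1/3 = 1/3.

1/3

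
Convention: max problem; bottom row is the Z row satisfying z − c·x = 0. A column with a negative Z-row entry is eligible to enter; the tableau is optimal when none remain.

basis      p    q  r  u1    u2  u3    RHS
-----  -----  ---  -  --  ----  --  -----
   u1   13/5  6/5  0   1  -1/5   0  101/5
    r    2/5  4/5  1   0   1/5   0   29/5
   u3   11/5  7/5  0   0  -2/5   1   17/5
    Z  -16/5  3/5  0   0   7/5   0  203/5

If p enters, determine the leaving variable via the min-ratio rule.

Column p entries and ratios — u1: (101/5)/(13/5) = 101/13; r: (29/5)/(2/5) = 29/2; u3: (17/5)/(11/5) = 17/11.
Smallest ratio is 17/11 in the row of u3, so u3 leaves.

u3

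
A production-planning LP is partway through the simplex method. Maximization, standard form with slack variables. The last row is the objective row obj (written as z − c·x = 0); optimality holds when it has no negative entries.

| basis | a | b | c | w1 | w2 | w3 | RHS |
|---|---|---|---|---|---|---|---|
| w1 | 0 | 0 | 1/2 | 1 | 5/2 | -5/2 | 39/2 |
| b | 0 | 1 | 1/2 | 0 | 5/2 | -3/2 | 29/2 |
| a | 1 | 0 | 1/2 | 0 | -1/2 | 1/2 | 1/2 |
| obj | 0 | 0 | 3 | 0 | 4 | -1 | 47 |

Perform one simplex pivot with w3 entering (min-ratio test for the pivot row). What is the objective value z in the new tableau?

Ratio test on column w3 — row 1: entry -5/2 ≤ 0; row 2: entry -3/2 ≤ 0; row 3: (1/2)/(1/2) = 1. Minimum is 1 at row 3 (a leaves); pivot element 1/2.
Pivot on row 3; the obj-row RHS becomes 47 − (-1)·1 = 48.

48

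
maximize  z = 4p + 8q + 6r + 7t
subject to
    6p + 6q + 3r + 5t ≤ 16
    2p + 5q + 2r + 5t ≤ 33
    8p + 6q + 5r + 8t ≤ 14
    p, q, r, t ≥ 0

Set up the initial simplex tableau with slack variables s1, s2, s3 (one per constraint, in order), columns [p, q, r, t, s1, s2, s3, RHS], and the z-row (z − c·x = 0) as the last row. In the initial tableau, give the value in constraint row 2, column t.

Constraint 2 has coefficient 5 on t.

5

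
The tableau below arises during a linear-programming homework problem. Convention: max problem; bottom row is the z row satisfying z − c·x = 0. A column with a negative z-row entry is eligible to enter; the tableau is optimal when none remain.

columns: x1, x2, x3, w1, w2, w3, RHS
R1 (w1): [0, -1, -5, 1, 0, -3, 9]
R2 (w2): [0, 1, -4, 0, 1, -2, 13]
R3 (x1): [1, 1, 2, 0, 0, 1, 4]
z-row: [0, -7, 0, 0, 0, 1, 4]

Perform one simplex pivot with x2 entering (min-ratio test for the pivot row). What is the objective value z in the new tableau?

Ratio test on column x2 — row 1: entry -1 ≤ 0; row 2: 13/1 = 13; row 3: 4/1 = 4. Minimum is 4 at row 3 (x1 leaves); pivot element 1.
Pivot on row 3; the z-row RHS becomes 4 − (-7)·4 = 32.

32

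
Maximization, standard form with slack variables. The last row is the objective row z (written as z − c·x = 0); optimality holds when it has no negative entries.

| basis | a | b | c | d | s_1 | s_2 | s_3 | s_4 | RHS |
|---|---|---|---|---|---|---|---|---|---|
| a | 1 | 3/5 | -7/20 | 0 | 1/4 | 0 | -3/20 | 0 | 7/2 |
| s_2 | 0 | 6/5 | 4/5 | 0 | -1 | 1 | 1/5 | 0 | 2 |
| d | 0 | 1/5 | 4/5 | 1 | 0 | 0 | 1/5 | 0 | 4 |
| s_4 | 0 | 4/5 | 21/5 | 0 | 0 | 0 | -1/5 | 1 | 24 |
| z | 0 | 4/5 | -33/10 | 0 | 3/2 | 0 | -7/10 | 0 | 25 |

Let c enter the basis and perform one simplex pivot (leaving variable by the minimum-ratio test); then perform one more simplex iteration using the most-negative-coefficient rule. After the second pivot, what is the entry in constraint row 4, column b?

-1/4

Ratio test on column c — row 1: entry -7/20 ≤ 0; row 2: 2/(4/5) = 5/2; row 3: 4/(4/5) = 5; row 4: 24/(21/5) = 40/7. Minimum is 5/2 at row 2 (s_2 leaves); pivot element 4/5.
Divide row 2 by 4/5; eliminate column c from the other rows.
Second iteration: most negative z-row entry is -21/8 in column s_1, so s_1 enters.
Ratio test on column s_1 — row 1: entry -3/16 ≤ 0; row 2: entry -5/4 ≤ 0; row 3: 2/1 = 2; row 4: (27/2)/(21/4) = 18/7. Minimum is 2 at row 3 (d leaves); pivot element 1.
Divide row 3 by 1; eliminate column s_1 from the other rows.
After both pivots, the entry at constraint row 4, column b is -1/4.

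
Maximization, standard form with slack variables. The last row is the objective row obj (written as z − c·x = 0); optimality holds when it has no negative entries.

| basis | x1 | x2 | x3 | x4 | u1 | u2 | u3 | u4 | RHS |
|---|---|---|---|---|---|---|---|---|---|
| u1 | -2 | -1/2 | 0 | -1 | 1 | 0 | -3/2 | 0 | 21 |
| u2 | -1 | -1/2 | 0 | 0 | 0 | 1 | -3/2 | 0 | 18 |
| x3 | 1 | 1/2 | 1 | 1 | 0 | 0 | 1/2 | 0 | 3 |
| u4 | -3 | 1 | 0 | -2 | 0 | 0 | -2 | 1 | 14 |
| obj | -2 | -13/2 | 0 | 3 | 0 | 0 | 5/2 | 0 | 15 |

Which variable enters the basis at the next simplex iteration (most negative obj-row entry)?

x2

Negative obj-row entries: x1: -2, x2: -13/2.
The most negative is -13/2 in column x2, so x2 enters.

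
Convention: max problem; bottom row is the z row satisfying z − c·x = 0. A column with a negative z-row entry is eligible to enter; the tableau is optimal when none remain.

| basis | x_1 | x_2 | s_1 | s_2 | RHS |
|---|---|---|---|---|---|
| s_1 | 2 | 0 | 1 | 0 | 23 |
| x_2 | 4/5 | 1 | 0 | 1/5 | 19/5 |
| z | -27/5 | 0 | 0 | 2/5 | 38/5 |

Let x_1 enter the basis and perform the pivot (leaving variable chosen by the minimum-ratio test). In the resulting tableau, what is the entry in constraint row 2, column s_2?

1/4

Ratio test on column x_1 — row 1: 23/2 = 23/2; row 2: (19/5)/(4/5) = 19/4. Minimum is 19/4 at row 2 (x_2 leaves); pivot element 4/5.
Divide row 2 by 4/5; eliminate column x_1 from the other rows.
In the new row 2, the s_2 entry is the old entry divided by the pivot: (1/5)/(4/5) = 1/4.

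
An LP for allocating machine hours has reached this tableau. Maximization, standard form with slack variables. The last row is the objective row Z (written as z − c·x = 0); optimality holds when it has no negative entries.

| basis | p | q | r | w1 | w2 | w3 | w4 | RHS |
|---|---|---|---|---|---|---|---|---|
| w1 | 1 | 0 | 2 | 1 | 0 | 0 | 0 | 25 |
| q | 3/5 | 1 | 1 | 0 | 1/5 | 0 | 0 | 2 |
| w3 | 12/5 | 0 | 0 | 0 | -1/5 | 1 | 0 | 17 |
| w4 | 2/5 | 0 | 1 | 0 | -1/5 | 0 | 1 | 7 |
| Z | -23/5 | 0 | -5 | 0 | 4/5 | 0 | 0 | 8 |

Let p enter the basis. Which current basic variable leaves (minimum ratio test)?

Column p entries and ratios — w1: 25/1 = 25; q: 2/(3/5) = 10/3; w3: 17/(12/5) = 85/12; w4: 7/(2/5) = 35/2.
Smallest ratio is 10/3 in the row of q, so q leaves.

q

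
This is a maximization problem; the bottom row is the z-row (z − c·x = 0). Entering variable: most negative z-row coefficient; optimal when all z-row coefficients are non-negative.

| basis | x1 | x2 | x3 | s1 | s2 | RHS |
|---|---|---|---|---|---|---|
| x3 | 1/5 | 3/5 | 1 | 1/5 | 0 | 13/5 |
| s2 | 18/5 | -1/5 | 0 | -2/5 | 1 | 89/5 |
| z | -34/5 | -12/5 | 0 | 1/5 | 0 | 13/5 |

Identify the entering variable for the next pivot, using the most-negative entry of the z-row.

Negative z-row entries: x1: -34/5, x2: -12/5.
The most negative is -34/5 in column x1, so x1 enters.

x1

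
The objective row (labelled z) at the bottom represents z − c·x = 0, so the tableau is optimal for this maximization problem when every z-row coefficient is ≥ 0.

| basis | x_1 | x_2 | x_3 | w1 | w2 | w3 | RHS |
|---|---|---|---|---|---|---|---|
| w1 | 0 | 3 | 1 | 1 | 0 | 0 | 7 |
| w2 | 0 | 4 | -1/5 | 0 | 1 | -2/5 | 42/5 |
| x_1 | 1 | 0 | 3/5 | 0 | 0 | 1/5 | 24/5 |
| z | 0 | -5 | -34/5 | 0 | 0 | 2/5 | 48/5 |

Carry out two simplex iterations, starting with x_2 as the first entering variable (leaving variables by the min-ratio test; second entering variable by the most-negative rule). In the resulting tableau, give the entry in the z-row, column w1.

141/23

Ratio test on column x_2 — row 1: 7/3 = 7/3; row 2: (42/5)/4 = 21/10; row 3: entry 0 ≤ 0. Minimum is 21/10 at row 2 (w2 leaves); pivot element 4.
Divide row 2 by 4; eliminate column x_2 from the other rows.
Second iteration: most negative z-row entry is -141/20 in column x_3, so x_3 enters.
Ratio test on column x_3 — row 1: (7/10)/(23/20) = 14/23; row 2: entry -1/20 ≤ 0; row 3: (24/5)/(3/5) = 8. Minimum is 14/23 at row 1 (w1 leaves); pivot element 23/20.
Divide row 1 by 23/20; eliminate column x_3 from the other rows.
After both pivots, the entry at the z-row, column w1 is 141/23.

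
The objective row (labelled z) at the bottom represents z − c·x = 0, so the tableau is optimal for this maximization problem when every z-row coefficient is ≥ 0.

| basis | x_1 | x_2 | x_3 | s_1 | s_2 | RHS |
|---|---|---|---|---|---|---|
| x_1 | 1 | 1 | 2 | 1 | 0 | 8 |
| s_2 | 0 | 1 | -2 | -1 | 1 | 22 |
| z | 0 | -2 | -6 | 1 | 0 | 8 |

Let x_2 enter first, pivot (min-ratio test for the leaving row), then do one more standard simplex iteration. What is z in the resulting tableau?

32

Ratio test on column x_2 — row 1: 8/1 = 8; row 2: 22/1 = 22. Minimum is 8 at row 1 (x_1 leaves); pivot element 1.
Pivot on row 1; the z-row RHS becomes 8 − (-2)·8 = 24.
Next entering variable (most negative z-row entry -2): x_3.
Ratio test on column x_3 — row 1: 8/2 = 4; row 2: entry -4 ≤ 0. Minimum is 4 at row 1 (x_2 leaves); pivot element 2.
After the second pivot the z-row RHS is 24 − (-2)·4 = 32.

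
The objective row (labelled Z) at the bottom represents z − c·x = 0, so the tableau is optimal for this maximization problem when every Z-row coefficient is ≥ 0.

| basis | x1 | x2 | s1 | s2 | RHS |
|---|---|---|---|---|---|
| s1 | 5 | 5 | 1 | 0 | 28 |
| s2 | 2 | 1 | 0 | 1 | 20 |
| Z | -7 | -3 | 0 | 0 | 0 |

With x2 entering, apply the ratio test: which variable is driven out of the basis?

s1

Column x2 entries and ratios — s1: 28/5 = 28/5; s2: 20/1 = 20.
Smallest ratio is 28/5 in the row of s1, so s1 leaves.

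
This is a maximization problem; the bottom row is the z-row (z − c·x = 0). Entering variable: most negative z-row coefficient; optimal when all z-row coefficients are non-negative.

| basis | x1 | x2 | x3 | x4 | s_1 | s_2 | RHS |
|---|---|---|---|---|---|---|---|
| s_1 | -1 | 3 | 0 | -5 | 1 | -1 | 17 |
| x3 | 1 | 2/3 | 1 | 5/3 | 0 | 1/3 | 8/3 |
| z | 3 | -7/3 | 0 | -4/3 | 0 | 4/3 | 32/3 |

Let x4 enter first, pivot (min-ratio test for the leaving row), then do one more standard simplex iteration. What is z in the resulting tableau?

20

Ratio test on column x4 — row 1: entry -5 ≤ 0; row 2: (8/3)/(5/3) = 8/5. Minimum is 8/5 at row 2 (x3 leaves); pivot element 5/3.
Pivot on row 2; the z-row RHS becomes 32/3 − (-4/3)·(8/5) = 64/5.
Next entering variable (most negative z-row entry -9/5): x2.
Ratio test on column x2 — row 1: 25/5 = 5; row 2: (8/5)/(2/5) = 4. Minimum is 4 at row 2 (x4 leaves); pivot element 2/5.
After the second pivot the z-row RHS is 64/5 − (-9/5)·4 = 20.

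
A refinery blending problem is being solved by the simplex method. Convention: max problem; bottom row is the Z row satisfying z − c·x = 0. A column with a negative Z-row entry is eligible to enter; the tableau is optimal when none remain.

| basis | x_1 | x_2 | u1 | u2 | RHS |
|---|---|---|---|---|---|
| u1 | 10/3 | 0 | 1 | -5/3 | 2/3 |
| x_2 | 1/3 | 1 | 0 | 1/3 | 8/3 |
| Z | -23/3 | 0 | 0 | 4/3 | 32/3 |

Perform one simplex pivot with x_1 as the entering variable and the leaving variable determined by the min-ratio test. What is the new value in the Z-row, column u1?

Ratio test on column x_1 — row 1: (2/3)/(10/3) = 1/5; row 2: (8/3)/(1/3) = 8. Minimum is 1/5 at row 1 (u1 leaves); pivot element 10/3.
Divide row 1 by 10/3; eliminate column x_1 from the other rows.
Z-row update in column u1: 0 − (-23/3)·(3/10) = 23/10.

23/10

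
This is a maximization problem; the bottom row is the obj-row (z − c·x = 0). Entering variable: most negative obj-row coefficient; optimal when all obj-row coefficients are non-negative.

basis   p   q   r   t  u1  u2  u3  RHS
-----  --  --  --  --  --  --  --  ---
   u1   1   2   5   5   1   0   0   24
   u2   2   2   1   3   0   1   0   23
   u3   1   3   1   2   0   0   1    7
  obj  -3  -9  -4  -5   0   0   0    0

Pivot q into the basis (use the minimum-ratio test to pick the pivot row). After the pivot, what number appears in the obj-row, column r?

-1

Ratio test on column q — row 1: 24/2 = 12; row 2: 23/2 = 23/2; row 3: 7/3 = 7/3. Minimum is 7/3 at row 3 (u3 leaves); pivot element 3.
Divide row 3 by 3; eliminate column q from the other rows.
obj-row update in column r: -4 − (-9)·(1/3) = -1.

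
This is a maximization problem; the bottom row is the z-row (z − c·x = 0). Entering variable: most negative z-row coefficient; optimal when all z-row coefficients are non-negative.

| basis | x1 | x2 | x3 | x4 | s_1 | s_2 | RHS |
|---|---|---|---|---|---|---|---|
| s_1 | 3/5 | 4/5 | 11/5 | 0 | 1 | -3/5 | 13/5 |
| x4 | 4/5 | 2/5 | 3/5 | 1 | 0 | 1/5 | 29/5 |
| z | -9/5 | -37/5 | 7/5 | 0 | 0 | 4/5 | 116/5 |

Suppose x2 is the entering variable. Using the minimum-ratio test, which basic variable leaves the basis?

s_1

Column x2 entries and ratios — s_1: (13/5)/(4/5) = 13/4; x4: (29/5)/(2/5) = 29/2.
Smallest ratio is 13/4 in the row of s_1, so s_1 leaves.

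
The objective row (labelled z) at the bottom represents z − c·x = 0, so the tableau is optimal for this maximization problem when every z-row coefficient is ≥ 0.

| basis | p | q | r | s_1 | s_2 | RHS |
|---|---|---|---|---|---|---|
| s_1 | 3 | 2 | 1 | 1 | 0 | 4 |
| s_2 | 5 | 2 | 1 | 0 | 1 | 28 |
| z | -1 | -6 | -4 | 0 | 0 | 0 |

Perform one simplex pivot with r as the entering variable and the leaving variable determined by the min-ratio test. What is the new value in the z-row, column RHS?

Ratio test on column r — row 1: 4/1 = 4; row 2: 28/1 = 28. Minimum is 4 at row 1 (s_1 leaves); pivot element 1.
Divide row 1 by 1; eliminate column r from the other rows.
z-row update in column RHS: 0 − (-4)·4 = 16.

16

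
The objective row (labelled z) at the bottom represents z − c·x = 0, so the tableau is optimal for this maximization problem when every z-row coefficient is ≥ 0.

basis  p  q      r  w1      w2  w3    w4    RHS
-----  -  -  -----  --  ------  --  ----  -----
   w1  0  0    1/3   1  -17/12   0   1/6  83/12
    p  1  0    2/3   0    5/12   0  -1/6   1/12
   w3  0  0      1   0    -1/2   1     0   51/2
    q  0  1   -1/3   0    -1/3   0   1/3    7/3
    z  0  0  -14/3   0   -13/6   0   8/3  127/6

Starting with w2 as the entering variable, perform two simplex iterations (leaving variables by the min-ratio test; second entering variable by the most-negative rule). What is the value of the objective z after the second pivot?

Ratio test on column w2 — row 1: entry -17/12 ≤ 0; row 2: (1/12)/(5/12) = 1/5; row 3: entry -1/2 ≤ 0; row 4: entry -1/3 ≤ 0. Minimum is 1/5 at row 2 (p leaves); pivot element 5/12.
Pivot on row 2; the z-row RHS becomes 127/6 − (-13/6)·(1/5) = 108/5.
Next entering variable (most negative z-row entry -6/5): r.
Ratio test on column r — row 1: (36/5)/(13/5) = 36/13; row 2: (1/5)/(8/5) = 1/8; row 3: (128/5)/(9/5) = 128/9; row 4: (12/5)/(1/5) = 12. Minimum is 1/8 at row 2 (w2 leaves); pivot element 8/5.
After the second pivot the z-row RHS is 108/5 − (-6/5)·(1/8) = 87/4.

87/4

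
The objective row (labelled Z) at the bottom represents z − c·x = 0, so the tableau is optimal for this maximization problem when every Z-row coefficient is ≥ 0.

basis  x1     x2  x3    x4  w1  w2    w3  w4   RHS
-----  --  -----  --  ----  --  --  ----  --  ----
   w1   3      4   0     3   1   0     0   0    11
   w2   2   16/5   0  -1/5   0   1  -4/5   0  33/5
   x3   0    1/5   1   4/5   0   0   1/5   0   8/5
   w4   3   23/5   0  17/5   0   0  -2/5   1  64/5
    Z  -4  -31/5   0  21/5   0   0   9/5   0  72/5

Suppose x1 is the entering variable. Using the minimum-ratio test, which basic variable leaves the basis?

w2

Column x1 entries and ratios — w1: 11/3 = 11/3; w2: (33/5)/2 = 33/10; x3: 0 ≤ 0, skip; w4: (64/5)/3 = 64/15.
Smallest ratio is 33/10 in the row of w2, so w2 leaves.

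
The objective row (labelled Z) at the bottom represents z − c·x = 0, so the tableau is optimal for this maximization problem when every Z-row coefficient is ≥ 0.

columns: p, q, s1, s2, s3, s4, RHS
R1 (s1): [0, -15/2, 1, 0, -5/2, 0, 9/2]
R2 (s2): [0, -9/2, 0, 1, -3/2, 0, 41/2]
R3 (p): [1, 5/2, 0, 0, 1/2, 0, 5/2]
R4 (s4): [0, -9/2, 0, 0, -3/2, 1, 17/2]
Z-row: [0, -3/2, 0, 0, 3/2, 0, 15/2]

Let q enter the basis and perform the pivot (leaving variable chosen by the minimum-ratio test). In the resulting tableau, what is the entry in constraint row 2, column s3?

Ratio test on column q — row 1: entry -15/2 ≤ 0; row 2: entry -9/2 ≤ 0; row 3: (5/2)/(5/2) = 1; row 4: entry -9/2 ≤ 0. Minimum is 1 at row 3 (p leaves); pivot element 5/2.
Divide row 3 by 5/2; eliminate column q from the other rows.
Row 2 update in column s3: -3/2 − (-9/2)·(1/5) = -3/5.

-3/5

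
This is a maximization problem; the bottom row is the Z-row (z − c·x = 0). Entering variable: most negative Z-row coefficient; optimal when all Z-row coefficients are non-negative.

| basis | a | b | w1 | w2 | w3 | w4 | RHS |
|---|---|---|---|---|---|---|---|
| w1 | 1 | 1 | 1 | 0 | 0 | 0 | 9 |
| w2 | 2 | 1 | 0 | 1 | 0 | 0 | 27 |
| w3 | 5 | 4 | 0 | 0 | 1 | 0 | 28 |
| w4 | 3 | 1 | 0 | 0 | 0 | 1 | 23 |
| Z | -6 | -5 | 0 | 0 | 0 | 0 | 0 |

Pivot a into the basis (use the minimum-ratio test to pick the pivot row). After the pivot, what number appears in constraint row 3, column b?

4/5

Ratio test on column a — row 1: 9/1 = 9; row 2: 27/2 = 27/2; row 3: 28/5 = 28/5; row 4: 23/3 = 23/3. Minimum is 28/5 at row 3 (w3 leaves); pivot element 5.
Divide row 3 by 5; eliminate column a from the other rows.
In the new row 3, the b entry is the old entry divided by the pivot: 4/5 = 4/5.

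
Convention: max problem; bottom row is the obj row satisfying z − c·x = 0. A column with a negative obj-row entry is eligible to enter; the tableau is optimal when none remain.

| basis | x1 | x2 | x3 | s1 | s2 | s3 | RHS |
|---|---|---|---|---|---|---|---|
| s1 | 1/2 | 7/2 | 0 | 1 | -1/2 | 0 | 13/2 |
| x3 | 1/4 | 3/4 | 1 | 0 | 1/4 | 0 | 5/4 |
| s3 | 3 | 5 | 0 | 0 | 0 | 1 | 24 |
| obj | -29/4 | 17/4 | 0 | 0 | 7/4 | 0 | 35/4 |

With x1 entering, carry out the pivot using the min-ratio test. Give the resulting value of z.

Ratio test on column x1 — row 1: (13/2)/(1/2) = 13; row 2: (5/4)/(1/4) = 5; row 3: 24/3 = 8. Minimum is 5 at row 2 (x3 leaves); pivot element 1/4.
Pivot on row 2; the obj-row RHS becomes 35/4 − (-29/4)·5 = 45.

45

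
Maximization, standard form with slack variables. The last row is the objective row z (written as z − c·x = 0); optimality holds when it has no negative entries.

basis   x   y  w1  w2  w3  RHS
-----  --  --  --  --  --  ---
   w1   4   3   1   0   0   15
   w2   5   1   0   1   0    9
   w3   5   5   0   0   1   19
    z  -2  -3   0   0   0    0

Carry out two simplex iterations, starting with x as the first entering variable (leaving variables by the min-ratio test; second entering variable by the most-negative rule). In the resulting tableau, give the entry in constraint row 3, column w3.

1/4

Ratio test on column x — row 1: 15/4 = 15/4; row 2: 9/5 = 9/5; row 3: 19/5 = 19/5. Minimum is 9/5 at row 2 (w2 leaves); pivot element 5.
Divide row 2 by 5; eliminate column x from the other rows.
Second iteration: most negative z-row entry is -13/5 in column y, so y enters.
Ratio test on column y — row 1: (39/5)/(11/5) = 39/11; row 2: (9/5)/(1/5) = 9; row 3: 10/4 = 5/2. Minimum is 5/2 at row 3 (w3 leaves); pivot element 4.
Divide row 3 by 4; eliminate column y from the other rows.
After both pivots, the entry at constraint row 3, column w3 is 1/4.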